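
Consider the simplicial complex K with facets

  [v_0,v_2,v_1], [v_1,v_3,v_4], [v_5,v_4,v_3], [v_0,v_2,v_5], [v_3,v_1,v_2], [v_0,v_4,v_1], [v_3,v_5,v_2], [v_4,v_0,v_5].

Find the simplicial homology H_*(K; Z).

H_0 = Z,  H_1 = 0,  H_2 = Z.

Order the vertices as v_0 < v_1 < v_2 < v_3 < v_4 < v_5. Listing each simplex with vertices in this order, K has dimension 2 with simplices:

  0-simplices (6): [v_0], [v_1], [v_2], [v_3], [v_4], [v_5]
  1-simplices (12): [v_0,v_1], [v_0,v_2], [v_0,v_4], [v_0,v_5], [v_1,v_2], [v_1,v_3], [v_1,v_4], [v_2,v_3], [v_2,v_5], [v_3,v_4], [v_3,v_5], [v_4,v_5]
  2-simplices (8): [v_0,v_1,v_2], [v_0,v_1,v_4], [v_0,v_2,v_5], [v_0,v_4,v_5], [v_1,v_2,v_3], [v_1,v_3,v_4], [v_2,v_3,v_5], [v_3,v_4,v_5]

Hence C_0 ≅ Z^6, C_1 ≅ Z^12, C_2 ≅ Z^8.

The boundary map ∂_1: C_1 → C_0 is given by ∂[p,q] = [q] − [p].
As a 6×12 matrix over Z this has rank 5, with invariant factors (1,1,1,1,1).

The boundary map ∂_2: C_2 → C_1 sends each 2-simplex [p,q,r] to [q,r] − [p,r] + [p,q]. For instance
  ∂[v_1,v_3,v_4] = [v_3,v_4] − [v_1,v_4] + [v_1,v_3],
  ∂[v_0,v_1,v_4] = [v_1,v_4] − [v_0,v_4] + [v_0,v_1].
As a 12×8 matrix over Z this has rank 7, with invariant factors (1,1,1,1,1,1,1).

Reading off H_k = ker ∂_k / im ∂_{k+1}:

  H_0: rank C_0 − rank ∂_1 = 6 − 5 = 1, and the invariant factors of ∂_1 are all 1, so H_0 ≅ Z.
  H_1: rank ker ∂_1 − rank ∂_2 = (12 − 5) − 7 = 0, and the invariant factors of ∂_2 are all 1, so H_1 ≅ 0.
  H_2: rank ker ∂_2 − rank ∂_3 = (8 − 7) − 0 = 1, and there is no ∂_3, so H_2 ≅ Z.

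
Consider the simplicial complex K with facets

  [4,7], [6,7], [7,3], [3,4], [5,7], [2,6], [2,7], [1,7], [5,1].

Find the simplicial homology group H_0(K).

We work with the vertex ordering 1 < 2 < 3 < 4 < 5 < 6 < 7. The simplices of K, each written with vertices in increasing order, are:

  0-simplices (7): [1], [2], [3], [4], [5], [6], [7]
  1-simplices (9): [1,5], [1,7], [2,6], [2,7], [3,4], [3,7], [4,7], [5,7], [6,7]

so the chain groups are C_0 ≅ Z^7, C_1 ≅ Z^9.

∂_1: C_1 → C_0 sends each edge [p,q] (with p < q) to q − p.
As a 7×9 matrix over Z this has rank 6, with invariant factors (1,1,1,1,1,1).

Reading off H_k = ker ∂_k / im ∂_{k+1}:

  H_0: rank C_0 − rank ∂_1 = 7 − 6 = 1, and the invariant factors of ∂_1 are all 1, so H_0 = Z.

(K is a triangulation of a wedge of 3 circles.)

H_0 ≅ Z.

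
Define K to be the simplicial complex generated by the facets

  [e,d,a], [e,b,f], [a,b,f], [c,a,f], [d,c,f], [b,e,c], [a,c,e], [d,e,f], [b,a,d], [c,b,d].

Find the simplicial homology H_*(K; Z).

Fix the vertex order a < b < c < d < e < f and write every simplex with vertices in increasing order. Then dim K = 2 and the simplices of K are:

  0-simplices (6): a, b, c, d, e, f
  1-simplices (15): ab, ac, ad, ae, af, bc, bd, be, bf, cd, ce, cf, de, df, ef
  2-simplices (10): abd, abf, ace, acf, ade, bcd, bce, bef, cdf, def

Hence C_0 ≅ Z^6, C_1 ≅ Z^15, C_2 ≅ Z^10.

The boundary map ∂_1: C_1 → C_0 maps an edge to its endpoints' difference, ∂[p,q] = q − p. For instance
  ∂bf = f − b.
As a 6×15 matrix over Z this has rank 5, with invariant factors (1,1,1,1,1).

∂_2: C_2 → C_1 acts by ∂[p,q,r] = [q,r] − [p,r] + [p,q]. For instance
  ∂abd = bd − ad + ab,
  ∂acf = cf − af + ac.
As a 15×10 matrix over Z this has rank 10, with invariant factors (1,1,1,1,1,1,1,1,1,2).

From H_k ≅ ker(∂_k) / im(∂_{k+1}) we obtain:

  H_0: rank C_0 − rank ∂_1 = 6 − 5 = 1, and the invariant factors of ∂_1 are all 1, so H_0 ≅ Z.
  H_1: rank ker ∂_1 − rank ∂_2 = (15 − 5) − 10 = 0, and ∂_2 has invariant factor 2 > 1, so H_1 ≅ Z/2Z.
  H_2: rank ker ∂_2 − rank ∂_3 = (10 − 10) − 0 = 0, and there is no ∂_3, so H_2 ≅ 0.

As a check, the Euler characteristic is 6 − 15 + 10 = 1, which agrees with 1 − 0 + 0 = 1.

H_0 ≅ Z,  H_1 ≅ Z/2Z,  H_2 = 0.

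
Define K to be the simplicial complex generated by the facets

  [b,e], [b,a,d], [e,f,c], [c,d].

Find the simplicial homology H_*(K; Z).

Take the total order a < b < c < d < e < f on the vertex set. Then K (dimension 2) consists of the simplices:

  0-simplices (6): a, b, c, d, e, f
  1-simplices (8): ab, ad, bd, be, cd, ce, cf, ef
  2-simplices (2): abd, cef

giving chain groups C_0 ≅ Z^6, C_1 ≅ Z^8, C_2 ≅ Z^2.

The boundary map ∂_1: C_1 → C_0 maps an edge to its endpoints' difference, ∂[p,q] = q − p. For instance
  ∂ab = b − a.
The 6×8 boundary matrix has rank 5 and Smith normal form diag(1,1,1,1,1).

Boundary ∂_2: C_2 → C_1 maps a triangle to the signed sum of its edges. For instance
  ∂abd = bd − ad + ab,
  ∂cef = ef − cf + ce.
This gives a 8×2 integer matrix of rank 2; reducing to Smith normal form yields diagonal entries (1,1).

Now H_k = ker ∂_k / im ∂_{k+1}, so:

  H_0: rank C_0 − rank ∂_1 = 6 − 5 = 1, and the invariant factors of ∂_1 are all 1, so H_0 = Z.
  H_1: rank ker ∂_1 − rank ∂_2 = (8 − 5) − 2 = 1, and the invariant factors of ∂_2 are all 1, so H_1 = Z.
  H_2: rank ker ∂_2 − rank ∂_3 = (2 − 2) − 0 = 0, and there is no ∂_3, so H_2 = 0.

As a check, the Euler characteristic is 6 − 8 + 2 = 0, which agrees with 1 − 1 + 0 = 0.

H_0 ≅ Z,  H_1 ≅ Z,  H_2 = 0.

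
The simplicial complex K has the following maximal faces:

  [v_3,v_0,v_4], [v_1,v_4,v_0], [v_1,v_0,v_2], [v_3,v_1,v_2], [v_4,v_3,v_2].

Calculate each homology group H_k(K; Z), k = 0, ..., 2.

Take the total order v_0 < v_1 < v_2 < v_3 < v_4 on the vertex set. Then K (dimension 2) consists of the simplices:

  0-simplices (5): [v_0], [v_1], [v_2], [v_3], [v_4]
  1-simplices (10): [v_0,v_1], [v_0,v_2], [v_0,v_3], [v_0,v_4], [v_1,v_2], [v_1,v_3], [v_1,v_4], [v_2,v_3], [v_2,v_4], [v_3,v_4]
  2-simplices (5): [v_0,v_1,v_2], [v_0,v_1,v_4], [v_0,v_3,v_4], [v_1,v_2,v_3], [v_2,v_3,v_4]

giving chain groups C_0 ≅ Z^5, C_1 ≅ Z^10, C_2 ≅ Z^5.

∂_1: C_1 → C_0 is given by ∂[p,q] = [q] − [p]. For instance
  ∂[v_1,v_4] = [v_4] − [v_1].
The resulting 5×10 matrix has rank 4, and its Smith normal form has invariant factors (1,1,1,1).

The boundary map ∂_2: C_2 → C_1 sends each 2-simplex [p,q,r] to [q,r] − [p,r] + [p,q]. For instance
  ∂[v_2,v_3,v_4] = [v_3,v_4] − [v_2,v_4] + [v_2,v_3],
  ∂[v_1,v_2,v_3] = [v_2,v_3] − [v_1,v_3] + [v_1,v_2].
The 10×5 boundary matrix has rank 5 and Smith normal form diag(1,1,1,1,1).

Computing H_k = (kernel of ∂_k) / (image of ∂_{k+1}):

  H_0: rank C_0 − rank ∂_1 = 5 − 4 = 1, and the invariant factors of ∂_1 are all 1, so H_0 = Z.
  H_1: rank ker ∂_1 − rank ∂_2 = (10 − 4) − 5 = 1, and the invariant factors of ∂_2 are all 1, so H_1 = Z.
  H_2: rank ker ∂_2 − rank ∂_3 = (5 − 5) − 0 = 0, and there is no ∂_3, so H_2 = 0.

As a check, the Euler characteristic is 5 − 10 + 5 = 0, which agrees with 1 − 1 + 0 = 0.

H_0 ≅ Z,  H_1 ≅ Z,  H_2 = 0.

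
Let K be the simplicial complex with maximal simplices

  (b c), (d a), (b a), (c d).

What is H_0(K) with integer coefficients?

K has 4 vertices, 4 edges.
rank ∂_0 = 0, rank ∂_1 = 3 ⇒ b_0 = 4 − 0 − 3 = 1; all invariant factors of ∂_1 are 1 so no torsion. So H_0 = Z.

H_0 = Z.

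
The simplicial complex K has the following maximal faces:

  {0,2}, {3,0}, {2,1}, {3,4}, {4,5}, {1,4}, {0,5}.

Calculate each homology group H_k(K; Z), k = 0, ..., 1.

K has 6 vertices, 7 edges.
rank ∂_0 = 0, rank ∂_1 = 5 ⇒ b_0 = 6 − 0 − 5 = 1; all invariant factors of ∂_1 are 1 so no torsion. So H_0 ≅ Z.
rank ∂_1 = 5, rank ∂_2 = 0 ⇒ b_1 = 7 − 5 − 0 = 2. So H_1 ≅ Z^2.

H_0 = Z,  H_1 = Z^2.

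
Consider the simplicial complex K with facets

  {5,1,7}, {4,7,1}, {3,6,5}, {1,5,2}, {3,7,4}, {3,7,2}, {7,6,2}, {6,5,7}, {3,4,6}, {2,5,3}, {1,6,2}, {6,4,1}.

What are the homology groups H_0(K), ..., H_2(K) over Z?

Fix the vertex order 1 < 2 < 3 < 4 < 5 < 6 < 7 and write every simplex with vertices in increasing order. Then dim K = 2 and the simplices of K are:

  0-simplices (7): [1], [2], [3], [4], [5], [6], [7]
  1-simplices (18): [1,2], [1,4], [1,5], [1,6], [1,7], [2,3], [2,5], [2,6], [2,7], [3,4], [3,5], [3,6], [3,7], [4,6], [4,7], [5,6], [5,7], [6,7]
  2-simplices (12): [1,2,5], [1,2,6], [1,4,6], [1,4,7], [1,5,7], [2,3,5], [2,3,7], [2,6,7], [3,4,6], [3,4,7], [3,5,6], [5,6,7]

giving chain groups C_0 ≅ Z^7, C_1 ≅ Z^18, C_2 ≅ Z^12.

∂_1: C_1 → C_0 is given by ∂[p,q] = [q] − [p].
As a 7×18 matrix over Z this has rank 6, with invariant factors (1,1,1,1,1,1).

∂_2: C_2 → C_1 sends each 2-simplex [p,q,r] to [q,r] − [p,r] + [p,q]. For instance
  ∂[2,6,7] = [6,7] − [2,7] + [2,6],
  ∂[2,3,7] = [3,7] − [2,7] + [2,3].
The resulting 18×12 matrix has rank 12, and its Smith normal form has invariant factors (1,1,1,1,1,1,1,1,1,1,1,2).

Now H_k = ker ∂_k / im ∂_{k+1}, so:

  H_0: rank C_0 − rank ∂_1 = 7 − 6 = 1, and the invariant factors of ∂_1 are all 1, so H_0 = Z.
  H_1: rank ker ∂_1 − rank ∂_2 = (18 − 6) − 12 = 0, and ∂_2 has invariant factor 2 > 1, so H_1 = Z/2Z.
  H_2: rank ker ∂_2 − rank ∂_3 = (12 − 12) − 0 = 0, and there is no ∂_3, so H_2 = 0.

As a check, the Euler characteristic is 7 − 18 + 12 = 1, which agrees with 1 − 0 + 0 = 1.
(K is a triangulation of the real projective plane RP^2.)

H_0 = Z,  H_1 = Z/2Z,  H_2 = 0.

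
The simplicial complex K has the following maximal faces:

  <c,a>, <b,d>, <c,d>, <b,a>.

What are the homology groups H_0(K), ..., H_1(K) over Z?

H_0 = Z,  H_1 = Z.

K has 4 vertices, 4 edges.
rank ∂_0 = 0, rank ∂_1 = 3 ⇒ b_0 = 4 − 0 − 3 = 1; all invariant factors of ∂_1 are 1 so no torsion. So H_0 ≅ Z.
rank ∂_1 = 3, rank ∂_2 = 0 ⇒ b_1 = 4 − 3 − 0 = 1. So H_1 ≅ Z.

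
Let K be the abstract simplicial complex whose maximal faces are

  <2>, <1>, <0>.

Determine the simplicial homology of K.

H_0 ≅ Z^3.

Fix the vertex order 0 < 1 < 2 and write every simplex with vertices in increasing order. Then dim K = 0 and the simplices of K are:

  0-simplices (3): [0], [1], [2]

giving chain groups C_0 ≅ Z^3.

Reading off H_k = ker ∂_k / im ∂_{k+1}:

  H_0: rank C_0 − rank ∂_1 = 3 − 0 = 3, and there is no ∂_1, so H_0 = Z^3.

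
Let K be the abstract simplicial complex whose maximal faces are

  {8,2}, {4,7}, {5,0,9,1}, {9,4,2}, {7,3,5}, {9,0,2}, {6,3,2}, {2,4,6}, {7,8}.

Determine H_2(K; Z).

H_2 ≅ 0.

Order the vertices as 0 < 1 < 2 < 3 < 4 < 5 < 6 < 7 < 8 < 9. Listing each simplex with vertices in this order, K has dimension 3 with simplices:

  0-simplices (10): [0], [1], [2], [3], [4], [5], [6], [7], [8], [9]
  1-simplices (20): [0,1], [0,2], [0,5], [0,9], [1,5], [1,9], [2,3], [2,4], [2,6], [2,8], [2,9], [3,5], [3,6], [3,7], [4,6], [4,7], [4,9], [5,7], [5,9], [7,8]
  2-simplices (9): [0,1,5], [0,1,9], [0,2,9], [0,5,9], [1,5,9], [2,3,6], [2,4,6], [2,4,9], [3,5,7]
  3-simplices (1): [0,1,5,9]

giving chain groups C_0 ≅ Z^10, C_1 ≅ Z^20, C_2 ≅ Z^9, C_3 ≅ Z^1.

∂_1: C_1 → C_0 maps an edge to its endpoints' difference, ∂[p,q] = q − p. For instance
  ∂[1,9] = [9] − [1].
As a 10×20 matrix over Z this has rank 9, with invariant factors (1,1,1,1,1,1,1,1,1).

∂_2: C_2 → C_1 acts by ∂[p,q,r] = [q,r] − [p,r] + [p,q]. For instance
  ∂[2,3,6] = [3,6] − [2,6] + [2,3],
  ∂[1,5,9] = [5,9] − [1,9] + [1,5].
The 20×9 boundary matrix has rank 8 and Smith normal form diag(1,1,1,1,1,1,1,1).

The boundary map ∂_3: C_3 → C_2 sends each 3-simplex σ to the alternating sum Σ_i (−1)^i (σ with its i-th vertex removed). For instance
  ∂[0,1,5,9] = [1,5,9] − [0,5,9] + [0,1,9] − [0,1,5].
This gives a 9×1 integer matrix of rank 1; reducing to Smith normal form yields diagonal entries (1).

Computing H_k = (kernel of ∂_k) / (image of ∂_{k+1}):

  H_2: rank ker ∂_2 − rank ∂_3 = (9 − 8) − 1 = 0, and the invariant factors of ∂_3 are all 1, so H_2 = 0.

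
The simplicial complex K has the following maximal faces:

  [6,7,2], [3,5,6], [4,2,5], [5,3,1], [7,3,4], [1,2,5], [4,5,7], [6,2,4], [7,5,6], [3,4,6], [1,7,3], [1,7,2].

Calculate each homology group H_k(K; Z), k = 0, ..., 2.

H_0 ≅ Z,  H_1 ≅ Z_2,  H_2 = 0.

Fix the vertex order 1 < 2 < 3 < 4 < 5 < 6 < 7 and write every simplex with vertices in increasing order. Then dim K = 2 and the simplices of K are:

  0-simplices (7): [1], [2], [3], [4], [5], [6], [7]
  1-simplices (18): [1,2], [1,3], [1,5], [1,7], [2,4], [2,5], [2,6], [2,7], [3,4], [3,5], [3,6], [3,7], [4,5], [4,6], [4,7], [5,6], [5,7], [6,7]
  2-simplices (12): [1,2,5], [1,2,7], [1,3,5], [1,3,7], [2,4,5], [2,4,6], [2,6,7], [3,4,6], [3,4,7], [3,5,6], [4,5,7], [5,6,7]

so the chain groups are C_0 ≅ Z^7, C_1 ≅ Z^18, C_2 ≅ Z^12.

The boundary map ∂_1: C_1 → C_0 is given by ∂[p,q] = [q] − [p]. For instance
  ∂[4,6] = [6] − [4].
The 7×18 boundary matrix has rank 6 and Smith normal form diag(1,1,1,1,1,1).

Boundary ∂_2: C_2 → C_1 sends each 2-simplex [p,q,r] to [q,r] − [p,r] + [p,q]. For instance
  ∂[2,4,5] = [4,5] − [2,5] + [2,4],
  ∂[3,4,7] = [4,7] − [3,7] + [3,4].
This gives a 18×12 integer matrix of rank 12; reducing to Smith normal form yields diagonal entries (1,1,1,1,1,1,1,1,1,1,1,2).

Now H_k = ker ∂_k / im ∂_{k+1}, so:

  H_0: rank C_0 − rank ∂_1 = 7 − 6 = 1, and the invariant factors of ∂_1 are all 1, so H_0 ≅ Z.
  H_1: rank ker ∂_1 − rank ∂_2 = (18 − 6) − 12 = 0, and ∂_2 has invariant factor 2 > 1, so H_1 ≅ Z_2.
  H_2: rank ker ∂_2 − rank ∂_3 = (12 − 12) − 0 = 0, and there is no ∂_3, so H_2 ≅ 0.

As a check, the Euler characteristic is 7 − 18 + 12 = 1, which agrees with 1 − 0 + 0 = 1.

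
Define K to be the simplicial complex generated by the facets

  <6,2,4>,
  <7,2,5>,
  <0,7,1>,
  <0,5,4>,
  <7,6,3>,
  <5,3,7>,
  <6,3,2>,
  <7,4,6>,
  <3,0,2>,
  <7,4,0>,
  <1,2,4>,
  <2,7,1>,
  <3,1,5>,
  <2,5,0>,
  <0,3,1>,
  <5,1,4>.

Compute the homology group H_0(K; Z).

We work with the vertex ordering 0 < 1 < 2 < 3 < 4 < 5 < 6 < 7. The simplices of K, each written with vertices in increasing order, are:

  0-simplices (8): [0], [1], [2], [3], [4], [5], [6], [7]
  1-simplices (24): (24 of them)
  2-simplices (16): [0,1,3], [0,1,7], [0,2,3], [0,2,5], [0,4,5], [0,4,7], [1,2,4], [1,2,7], [1,3,5], [1,4,5], [2,3,6], [2,4,6], [2,5,7], [3,5,7], [3,6,7], [4,6,7]

Hence C_0 ≅ Z^8, C_1 ≅ Z^24, C_2 ≅ Z^16.

Boundary ∂_1: C_1 → C_0 maps an edge to its endpoints' difference, ∂[p,q] = q − p.
The 8×24 boundary matrix has rank 7 and Smith normal form diag(1,1,1,1,1,1,1).

∂_2: C_2 → C_1 sends each 2-simplex [p,q,r] to [q,r] − [p,r] + [p,q]. For instance
  ∂[2,5,7] = [5,7] − [2,7] + [2,5],
  ∂[0,4,7] = [4,7] − [0,7] + [0,4].
The 24×16 boundary matrix has rank 15 and Smith normal form diag(1,1,1,1,1,1,1,1,1,1,1,1,1,1,1).

Reading off H_k = ker ∂_k / im ∂_{k+1}:

  H_0: rank C_0 − rank ∂_1 = 8 − 7 = 1, and the invariant factors of ∂_1 are all 1, so H_0 ≅ Z.

H_0 ≅ Z.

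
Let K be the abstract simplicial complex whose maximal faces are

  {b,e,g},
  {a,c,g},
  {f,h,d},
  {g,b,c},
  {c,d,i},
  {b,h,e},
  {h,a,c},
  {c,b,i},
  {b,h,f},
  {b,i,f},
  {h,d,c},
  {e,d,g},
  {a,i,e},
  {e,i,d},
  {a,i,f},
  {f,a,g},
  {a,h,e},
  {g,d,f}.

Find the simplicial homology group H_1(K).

H_1 ≅ Z^2.

We work with the vertex ordering a < b < c < d < e < f < g < h < i. The simplices of K, each written with vertices in increasing order, are:

  0-simplices (9): a, b, c, d, e, f, g, h, i
  1-simplices (27): ac, ae, af, ag, ah, ai, bc, be, bf, bg, bh, bi, cd, cg, ch, ci, de, df, dg, dh, di, eg, eh, ei, fg, fh, fi
  2-simplices (18): acg, ach, aeh, aei, afg, afi, bcg, bci, beg, beh, bfh, bfi, cdh, cdi, deg, dei, dfg, dfh

so the chain groups are C_0 ≅ Z^9, C_1 ≅ Z^27, C_2 ≅ Z^18.

∂_1: C_1 → C_0 is given by ∂[p,q] = [q] − [p].
This gives a 9×27 integer matrix of rank 8; reducing to Smith normal form yields diagonal entries (1,1,1,1,1,1,1,1).

The boundary map ∂_2: C_2 → C_1 acts by ∂[p,q,r] = [q,r] − [p,r] + [p,q]. For instance
  ∂bcg = cg − bg + bc,
  ∂afi = fi − ai + af.
As a 27×18 matrix over Z this has rank 17, with invariant factors (1,1,1,1,1,1,1,1,1,1,1,1,1,1,1,1,1).

Reading off H_k = ker ∂_k / im ∂_{k+1}:

  H_1: rank ker ∂_1 − rank ∂_2 = (27 − 8) − 17 = 2, and the invariant factors of ∂_2 are all 1, so H_1 ≅ Z^2.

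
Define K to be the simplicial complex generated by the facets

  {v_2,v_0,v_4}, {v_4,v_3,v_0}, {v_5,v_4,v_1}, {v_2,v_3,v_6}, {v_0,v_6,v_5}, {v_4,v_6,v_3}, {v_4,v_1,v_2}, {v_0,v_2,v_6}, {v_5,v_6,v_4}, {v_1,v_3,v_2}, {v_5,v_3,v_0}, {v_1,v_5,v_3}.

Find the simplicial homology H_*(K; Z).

H_0 ≅ Z,  H_1 ≅ Z_2,  H_2 = 0.

Take the total order v_0 < v_1 < v_2 < v_3 < v_4 < v_5 < v_6 on the vertex set. Then K (dimension 2) consists of the simplices:

  0-simplices (7): [v_0], [v_1], [v_2], [v_3], [v_4], [v_5], [v_6]
  1-simplices (18): (18 of them)
  2-simplices (12): (12 of them)

giving chain groups C_0 ≅ Z^7, C_1 ≅ Z^18, C_2 ≅ Z^12.

∂_1: C_1 → C_0 is given by ∂[p,q] = [q] − [p]. For instance
  ∂[v_0,v_3] = [v_3] − [v_0].
As a 7×18 matrix over Z this has rank 6, with invariant factors (1,1,1,1,1,1).

Boundary ∂_2: C_2 → C_1 sends each 2-simplex [p,q,r] to [q,r] − [p,r] + [p,q]. For instance
  ∂[v_0,v_2,v_4] = [v_2,v_4] − [v_0,v_4] + [v_0,v_2],
  ∂[v_1,v_2,v_4] = [v_2,v_4] − [v_1,v_4] + [v_1,v_2].
This gives a 18×12 integer matrix of rank 12; reducing to Smith normal form yields diagonal entries (1,1,1,1,1,1,1,1,1,1,1,2).

Computing H_k = (kernel of ∂_k) / (image of ∂_{k+1}):

  H_0: rank C_0 − rank ∂_1 = 7 − 6 = 1, and the invariant factors of ∂_1 are all 1, so H_0 = Z.
  H_1: rank ker ∂_1 − rank ∂_2 = (18 − 6) − 12 = 0, and ∂_2 has invariant factor 2 > 1, so H_1 = Z_2.
  H_2: rank ker ∂_2 − rank ∂_3 = (12 − 12) − 0 = 0, and there is no ∂_3, so H_2 = 0.

(K is a triangulation of the real projective plane RP^2.)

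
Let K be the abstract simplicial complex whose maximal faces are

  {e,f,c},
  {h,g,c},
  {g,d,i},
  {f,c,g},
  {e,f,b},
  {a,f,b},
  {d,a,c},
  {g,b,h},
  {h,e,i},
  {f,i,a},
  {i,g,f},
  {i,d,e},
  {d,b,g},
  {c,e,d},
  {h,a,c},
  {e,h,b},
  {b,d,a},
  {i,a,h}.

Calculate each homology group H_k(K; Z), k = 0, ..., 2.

H_0 = Z,  H_1 = Z^2,  H_2 = Z.

Fix the vertex order a < b < c < d < e < f < g < h < i and write every simplex with vertices in increasing order. Then dim K = 2 and the simplices of K are:

  0-simplices (9): a, b, c, d, e, f, g, h, i
  1-simplices (27): ab, ac, ad, af, ah, ai, bd, be, bf, bg, bh, cd, ce, cf, cg, ch, de, dg, di, ef, eh, ei, fg, fi, gh, gi, hi
  2-simplices (18): abd, abf, acd, ach, afi, ahi, bdg, bef, beh, bgh, cde, cef, cfg, cgh, dei, dgi, ehi, fgi

giving chain groups C_0 ≅ Z^9, C_1 ≅ Z^27, C_2 ≅ Z^18.

∂_1: C_1 → C_0 sends each edge [p,q] (with p < q) to q − p.
The 9×27 boundary matrix has rank 8 and Smith normal form diag(1,1,1,1,1,1,1,1).

Boundary ∂_2: C_2 → C_1 sends each 2-simplex [p,q,r] to [q,r] − [p,r] + [p,q]. For instance
  ∂dgi = gi − di + dg,
  ∂ach = ch − ah + ac.
This gives a 27×18 integer matrix of rank 17; reducing to Smith normal form yields diagonal entries (1,1,1,1,1,1,1,1,1,1,1,1,1,1,1,1,1).

Reading off H_k = ker ∂_k / im ∂_{k+1}:

  H_0: rank C_0 − rank ∂_1 = 9 − 8 = 1, and the invariant factors of ∂_1 are all 1, so H_0 ≅ Z.
  H_1: rank ker ∂_1 − rank ∂_2 = (27 − 8) − 17 = 2, and the invariant factors of ∂_2 are all 1, so H_1 ≅ Z^2.
  H_2: rank ker ∂_2 − rank ∂_3 = (18 − 17) − 0 = 1, and there is no ∂_3, so H_2 ≅ Z.

(K is a triangulation of the torus T^2.)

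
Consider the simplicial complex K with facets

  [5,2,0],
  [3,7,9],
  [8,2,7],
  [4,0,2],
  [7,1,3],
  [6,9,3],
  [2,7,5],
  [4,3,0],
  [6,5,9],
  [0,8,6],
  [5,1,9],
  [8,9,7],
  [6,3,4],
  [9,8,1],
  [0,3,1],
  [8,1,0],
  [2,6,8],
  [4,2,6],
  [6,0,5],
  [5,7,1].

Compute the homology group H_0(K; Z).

Fix the vertex order 0 < 1 < 2 < 3 < 4 < 5 < 6 < 7 < 8 < 9 and write every simplex with vertices in increasing order. Then dim K = 2 and the simplices of K are:

  0-simplices (10): [0], [1], [2], [3], [4], [5], [6], [7], [8], [9]
  1-simplices (30): (30 of them)
  2-simplices (20): (20 of them)

Hence C_0 ≅ Z^10, C_1 ≅ Z^30, C_2 ≅ Z^20.

The boundary map ∂_1: C_1 → C_0 is given by ∂[p,q] = [q] − [p]. For instance
  ∂[5,9] = [9] − [5].
This gives a 10×30 integer matrix of rank 9; reducing to Smith normal form yields diagonal entries (1,1,1,1,1,1,1,1,1).

∂_2: C_2 → C_1 sends each 2-simplex [p,q,r] to [q,r] − [p,r] + [p,q]. For instance
  ∂[2,5,7] = [5,7] − [2,7] + [2,5],
  ∂[7,8,9] = [8,9] − [7,9] + [7,8].
The 30×20 boundary matrix has rank 20 and Smith normal form diag(1,1,1,1,1,1,1,1,1,1,1,1,1,1,1,1,1,1,1,2).

Reading off H_k = ker ∂_k / im ∂_{k+1}:

  H_0: rank C_0 − rank ∂_1 = 10 − 9 = 1, and the invariant factors of ∂_1 are all 1, so H_0 = Z.

H_0 ≅ Z.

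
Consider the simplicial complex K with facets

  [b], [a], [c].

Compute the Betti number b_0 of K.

We work with the vertex ordering a < b < c. The simplices of K, each written with vertices in increasing order, are:

  0-simplices (3): a, b, c

so the chain groups are C_0 ≅ Z^3.

Now H_k = ker ∂_k / im ∂_{k+1}, so:

  H_0: rank C_0 − rank ∂_1 = 3 − 0 = 3, and there is no ∂_1, so H_0 ≅ Z^3.

(K is a triangulation of a set of 3 points.)

Hence the Betti numbers are b_0 = 3.

b_0 = 3.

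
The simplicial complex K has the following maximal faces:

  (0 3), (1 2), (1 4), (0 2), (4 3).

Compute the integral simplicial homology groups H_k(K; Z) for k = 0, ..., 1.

H_0 = Z,  H_1 = Z.

We work with the vertex ordering 0 < 1 < 2 < 3 < 4. The simplices of K, each written with vertices in increasing order, are:

  0-simplices (5): [0], [1], [2], [3], [4]
  1-simplices (5): [0,2], [0,3], [1,2], [1,4], [3,4]

so the chain groups are C_0 ≅ Z^5, C_1 ≅ Z^5.

The boundary map ∂_1: C_1 → C_0 sends each edge [p,q] (with p < q) to q − p. For instance
  ∂[1,4] = [4] − [1].
The resulting 5×5 matrix has rank 4, and its Smith normal form has invariant factors (1,1,1,1).

Computing H_k = (kernel of ∂_k) / (image of ∂_{k+1}):

  H_0: rank C_0 − rank ∂_1 = 5 − 4 = 1, and the invariant factors of ∂_1 are all 1, so H_0 ≅ Z.
  H_1: rank ker ∂_1 − rank ∂_2 = (5 − 4) − 0 = 1, and there is no ∂_2, so H_1 ≅ Z.

As a check, the Euler characteristic is 5 − 5 = 0, which agrees with 1 − 1 = 0.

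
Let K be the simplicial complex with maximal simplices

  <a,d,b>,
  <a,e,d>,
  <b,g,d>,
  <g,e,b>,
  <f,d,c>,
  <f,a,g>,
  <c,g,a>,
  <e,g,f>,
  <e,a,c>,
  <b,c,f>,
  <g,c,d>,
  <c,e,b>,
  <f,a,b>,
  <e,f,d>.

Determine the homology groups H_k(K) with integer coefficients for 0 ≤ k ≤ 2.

We work with the vertex ordering a < b < c < d < e < f < g. The simplices of K, each written with vertices in increasing order, are:

  0-simplices (7): a, b, c, d, e, f, g
  1-simplices (21): ab, ac, ad, ae, af, ag, bc, bd, be, bf, bg, cd, ce, cf, cg, de, df, dg, ef, eg, fg
  2-simplices (14): abd, abf, ace, acg, ade, afg, bce, bcf, bdg, beg, cdf, cdg, def, efg

so the chain groups are C_0 ≅ Z^7, C_1 ≅ Z^21, C_2 ≅ Z^14.

The boundary map ∂_1: C_1 → C_0 maps an edge to its endpoints' difference, ∂[p,q] = q − p. For instance
  ∂bc = c − b.
As a 7×21 matrix over Z this has rank 6, with invariant factors (1,1,1,1,1,1).

Boundary ∂_2: C_2 → C_1 acts by ∂[p,q,r] = [q,r] − [p,r] + [p,q]. For instance
  ∂beg = eg − bg + be,
  ∂abd = bd − ad + ab.
This gives a 21×14 integer matrix of rank 13; reducing to Smith normal form yields diagonal entries (1,1,1,1,1,1,1,1,1,1,1,1,1).

Reading off H_k = ker ∂_k / im ∂_{k+1}:

  H_0: rank C_0 − rank ∂_1 = 7 − 6 = 1, and the invariant factors of ∂_1 are all 1, so H_0 = Z.
  H_1: rank ker ∂_1 − rank ∂_2 = (21 − 6) − 13 = 2, and the invariant factors of ∂_2 are all 1, so H_1 = Z^2.
  H_2: rank ker ∂_2 − rank ∂_3 = (14 − 13) − 0 = 1, and there is no ∂_3, so H_2 = Z.

As a check, the Euler characteristic is 7 − 21 + 14 = 0, which agrees with 1 − 2 + 1 = 0.

H_0 = Z,  H_1 = Z^2,  H_2 = Z.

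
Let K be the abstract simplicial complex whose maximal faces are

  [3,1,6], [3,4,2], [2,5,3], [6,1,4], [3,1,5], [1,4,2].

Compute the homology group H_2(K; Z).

H_2 = 0.

We work with the vertex ordering 1 < 2 < 3 < 4 < 5 < 6. The simplices of K, each written with vertices in increasing order, are:

  0-simplices (6): [1], [2], [3], [4], [5], [6]
  1-simplices (12): [1,2], [1,3], [1,4], [1,5], [1,6], [2,3], [2,4], [2,5], [3,4], [3,5], [3,6], [4,6]
  2-simplices (6): [1,2,4], [1,3,5], [1,3,6], [1,4,6], [2,3,4], [2,3,5]

so the chain groups are C_0 ≅ Z^6, C_1 ≅ Z^12, C_2 ≅ Z^6.

Boundary ∂_1: C_1 → C_0 is given by ∂[p,q] = [q] − [p]. For instance
  ∂[4,6] = [6] − [4].
As a 6×12 matrix over Z this has rank 5, with invariant factors (1,1,1,1,1).

Boundary ∂_2: C_2 → C_1 maps a triangle to the signed sum of its edges. For instance
  ∂[1,2,4] = [2,4] − [1,4] + [1,2],
  ∂[1,3,5] = [3,5] − [1,5] + [1,3].
As a 12×6 matrix over Z this has rank 6, with invariant factors (1,1,1,1,1,1).

Reading off H_k = ker ∂_k / im ∂_{k+1}:

  H_2: rank ker ∂_2 − rank ∂_3 = (6 − 6) − 0 = 0, and there is no ∂_3, so H_2 ≅ 0.

(K is a triangulation of the cylinder S^1 x I.)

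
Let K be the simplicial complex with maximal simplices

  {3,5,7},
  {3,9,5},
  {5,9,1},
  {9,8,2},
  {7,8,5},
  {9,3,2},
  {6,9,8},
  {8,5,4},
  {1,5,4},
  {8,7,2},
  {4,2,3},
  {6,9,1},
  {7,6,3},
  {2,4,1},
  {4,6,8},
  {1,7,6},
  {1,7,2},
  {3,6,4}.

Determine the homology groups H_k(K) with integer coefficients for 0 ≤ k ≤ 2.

H_0 ≅ Z,  H_1 ≅ Z^2,  H_2 ≅ Z.

Fix the vertex order 1 < 2 < 3 < 4 < 5 < 6 < 7 < 8 < 9 and write every simplex with vertices in increasing order. Then dim K = 2 and the simplices of K are:

  0-simplices (9): [1], [2], [3], [4], [5], [6], [7], [8], [9]
  1-simplices (27): (27 of them)
  2-simplices (18): [1,2,4], [1,2,7], [1,4,5], [1,5,9], [1,6,7], [1,6,9], [2,3,4], [2,3,9], [2,7,8], [2,8,9], [3,4,6], [3,5,7], [3,5,9], [3,6,7], [4,5,8], [4,6,8], [5,7,8], [6,8,9]

giving chain groups C_0 ≅ Z^9, C_1 ≅ Z^27, C_2 ≅ Z^18.

∂_1: C_1 → C_0 sends each edge [p,q] (with p < q) to q − p. For instance
  ∂[3,7] = [7] − [3].
The 9×27 boundary matrix has rank 8 and Smith normal form diag(1,1,1,1,1,1,1,1).

∂_2: C_2 → C_1 maps a triangle to the signed sum of its edges. For instance
  ∂[2,3,9] = [3,9] − [2,9] + [2,3],
  ∂[1,2,4] = [2,4] − [1,4] + [1,2].
As a 27×18 matrix over Z this has rank 17, with invariant factors (1,1,1,1,1,1,1,1,1,1,1,1,1,1,1,1,1).

From H_k ≅ ker(∂_k) / im(∂_{k+1}) we obtain:

  H_0: rank C_0 − rank ∂_1 = 9 − 8 = 1, and the invariant factors of ∂_1 are all 1, so H_0 ≅ Z.
  H_1: rank ker ∂_1 − rank ∂_2 = (27 − 8) − 17 = 2, and the invariant factors of ∂_2 are all 1, so H_1 ≅ Z^2.
  H_2: rank ker ∂_2 − rank ∂_3 = (18 − 17) − 0 = 1, and there is no ∂_3, so H_2 ≅ Z.

(K is a triangulation of the torus T^2.)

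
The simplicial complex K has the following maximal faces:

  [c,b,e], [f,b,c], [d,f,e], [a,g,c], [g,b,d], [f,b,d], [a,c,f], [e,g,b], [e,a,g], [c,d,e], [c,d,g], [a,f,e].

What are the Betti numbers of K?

b_0 = 1, b_1 = 0, b_2 = 0.

Order the vertices as a < b < c < d < e < f < g. Listing each simplex with vertices in this order, K has dimension 2 with simplices:

  0-simplices (7): a, b, c, d, e, f, g
  1-simplices (18): ac, ae, af, ag, bc, bd, be, bf, bg, cd, ce, cf, cg, de, df, dg, ef, eg
  2-simplices (12): acf, acg, aef, aeg, bce, bcf, bdf, bdg, beg, cde, cdg, def

giving chain groups C_0 ≅ Z^7, C_1 ≅ Z^18, C_2 ≅ Z^12.

The boundary map ∂_1: C_1 → C_0 is given by ∂[p,q] = [q] − [p]. For instance
  ∂cg = g − c.
The 7×18 boundary matrix has rank 6 and Smith normal form diag(1,1,1,1,1,1).

Boundary ∂_2: C_2 → C_1 sends each 2-simplex [p,q,r] to [q,r] − [p,r] + [p,q]. For instance
  ∂acg = cg − ag + ac,
  ∂cdg = dg − cg + cd.
As a 18×12 matrix over Z this has rank 12, with invariant factors (1,1,1,1,1,1,1,1,1,1,1,2).

Now H_k = ker ∂_k / im ∂_{k+1}, so:

  H_0: rank C_0 − rank ∂_1 = 7 − 6 = 1, and the invariant factors of ∂_1 are all 1, so H_0 ≅ Z.
  H_1: rank ker ∂_1 − rank ∂_2 = (18 − 6) − 12 = 0, and ∂_2 has invariant factor 2 > 1, so H_1 ≅ Z/2.
  H_2: rank ker ∂_2 − rank ∂_3 = (12 − 12) − 0 = 0, and there is no ∂_3, so H_2 ≅ 0.

As a check, the Euler characteristic is 7 − 18 + 12 = 1, which agrees with 1 − 0 + 0 = 1.

Hence the Betti numbers are b_0 = 1, b_1 = 0, b_2 = 0.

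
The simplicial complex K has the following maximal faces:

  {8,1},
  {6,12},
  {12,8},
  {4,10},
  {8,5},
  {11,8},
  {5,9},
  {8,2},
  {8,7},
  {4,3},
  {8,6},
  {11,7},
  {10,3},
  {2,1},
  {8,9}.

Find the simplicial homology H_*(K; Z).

K has 12 vertices, 15 edges.
rank ∂_0 = 0, rank ∂_1 = 10 ⇒ b_0 = 12 − 0 − 10 = 2; all invariant factors of ∂_1 are 1 so no torsion. So H_0 = Z^2.
rank ∂_1 = 10, rank ∂_2 = 0 ⇒ b_1 = 15 − 10 − 0 = 5. So H_1 = Z^5.

H_0 = Z^2,  H_1 = Z^5.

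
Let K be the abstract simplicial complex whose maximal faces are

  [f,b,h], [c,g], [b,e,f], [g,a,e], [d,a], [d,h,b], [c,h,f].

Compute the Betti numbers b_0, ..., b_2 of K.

b_0 = 1, b_1 = 2, b_2 = 0.

K has 8 vertices, 14 edges, 5 triangles.
rank ∂_0 = 0, rank ∂_1 = 7 ⇒ b_0 = 8 − 0 − 7 = 1; all invariant factors of ∂_1 are 1 so no torsion. So H_0 = Z.
rank ∂_1 = 7, rank ∂_2 = 5 ⇒ b_1 = 14 − 7 − 5 = 2; all invariant factors of ∂_2 are 1 so no torsion. So H_1 = Z^2.
rank ∂_2 = 5, rank ∂_3 = 0 ⇒ b_2 = 5 − 5 − 0 = 0. So H_2 = 0.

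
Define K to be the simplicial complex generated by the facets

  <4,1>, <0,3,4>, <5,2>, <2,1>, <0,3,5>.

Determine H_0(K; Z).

H_0 = Z.

Order the vertices as 0 < 1 < 2 < 3 < 4 < 5. Listing each simplex with vertices in this order, K has dimension 2 with simplices:

  0-simplices (6): [0], [1], [2], [3], [4], [5]
  1-simplices (8): [0,3], [0,4], [0,5], [1,2], [1,4], [2,5], [3,4], [3,5]
  2-simplices (2): [0,3,4], [0,3,5]

giving chain groups C_0 ≅ Z^6, C_1 ≅ Z^8, C_2 ≅ Z^2.

The boundary map ∂_1: C_1 → C_0 sends each edge [p,q] (with p < q) to q − p.
The 6×8 boundary matrix has rank 5 and Smith normal form diag(1,1,1,1,1).

Boundary ∂_2: C_2 → C_1 sends each 2-simplex [p,q,r] to [q,r] − [p,r] + [p,q]. For instance
  ∂[0,3,4] = [3,4] − [0,4] + [0,3],
  ∂[0,3,5] = [3,5] − [0,5] + [0,3].
The 8×2 boundary matrix has rank 2 and Smith normal form diag(1,1).

Reading off H_k = ker ∂_k / im ∂_{k+1}:

  H_0: rank C_0 − rank ∂_1 = 6 − 5 = 1, and the invariant factors of ∂_1 are all 1, so H_0 ≅ Z.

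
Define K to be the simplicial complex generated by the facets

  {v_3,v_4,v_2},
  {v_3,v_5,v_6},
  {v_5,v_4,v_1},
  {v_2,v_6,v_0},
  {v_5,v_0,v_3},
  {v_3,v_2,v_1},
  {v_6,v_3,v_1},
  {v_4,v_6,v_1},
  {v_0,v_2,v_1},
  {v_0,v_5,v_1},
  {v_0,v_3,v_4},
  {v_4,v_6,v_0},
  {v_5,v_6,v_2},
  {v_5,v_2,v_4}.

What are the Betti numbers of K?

We work with the vertex ordering v_0 < v_1 < v_2 < v_3 < v_4 < v_5 < v_6. The simplices of K, each written with vertices in increasing order, are:

  0-simplices (7): [v_0], [v_1], [v_2], [v_3], [v_4], [v_5], [v_6]
  1-simplices (21): (21 of them)
  2-simplices (14): (14 of them)

Hence C_0 ≅ Z^7, C_1 ≅ Z^21, C_2 ≅ Z^14.

Boundary ∂_1: C_1 → C_0 is given by ∂[p,q] = [q] − [p]. For instance
  ∂[v_0,v_3] = [v_3] − [v_0].
The 7×21 boundary matrix has rank 6 and Smith normal form diag(1,1,1,1,1,1).

Boundary ∂_2: C_2 → C_1 maps a triangle to the signed sum of its edges. For instance
  ∂[v_1,v_4,v_5] = [v_4,v_5] − [v_1,v_5] + [v_1,v_4],
  ∂[v_3,v_5,v_6] = [v_5,v_6] − [v_3,v_6] + [v_3,v_5].
The 21×14 boundary matrix has rank 13 and Smith normal form diag(1,1,1,1,1,1,1,1,1,1,1,1,1).

Now H_k = ker ∂_k / im ∂_{k+1}, so:

  H_0: rank C_0 − rank ∂_1 = 7 − 6 = 1, and the invariant factors of ∂_1 are all 1, so H_0 ≅ Z.
  H_1: rank ker ∂_1 − rank ∂_2 = (21 − 6) − 13 = 2, and the invariant factors of ∂_2 are all 1, so H_1 ≅ Z^2.
  H_2: rank ker ∂_2 − rank ∂_3 = (14 − 13) − 0 = 1, and there is no ∂_3, so H_2 ≅ Z.

Hence the Betti numbers are b_0 = 1, b_1 = 2, b_2 = 1.

b_0 = 1, b_1 = 2, b_2 = 1.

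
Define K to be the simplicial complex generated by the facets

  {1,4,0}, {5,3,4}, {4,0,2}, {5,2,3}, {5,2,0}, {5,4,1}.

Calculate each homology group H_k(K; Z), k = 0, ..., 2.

Take the total order 0 < 1 < 2 < 3 < 4 < 5 on the vertex set. Then K (dimension 2) consists of the simplices:

  0-simplices (6): [0], [1], [2], [3], [4], [5]
  1-simplices (12): [0,1], [0,2], [0,4], [0,5], [1,4], [1,5], [2,3], [2,4], [2,5], [3,4], [3,5], [4,5]
  2-simplices (6): [0,1,4], [0,2,4], [0,2,5], [1,4,5], [2,3,5], [3,4,5]

so the chain groups are C_0 ≅ Z^6, C_1 ≅ Z^12, C_2 ≅ Z^6.

The boundary map ∂_1: C_1 → C_0 sends each edge [p,q] (with p < q) to q − p. For instance
  ∂[3,5] = [5] − [3].
The 6×12 boundary matrix has rank 5 and Smith normal form diag(1,1,1,1,1).

Boundary ∂_2: C_2 → C_1 acts by ∂[p,q,r] = [q,r] − [p,r] + [p,q]. For instance
  ∂[0,1,4] = [1,4] − [0,4] + [0,1],
  ∂[0,2,4] = [2,4] − [0,4] + [0,2].
The resulting 12×6 matrix has rank 6, and its Smith normal form has invariant factors (1,1,1,1,1,1).

Now H_k = ker ∂_k / im ∂_{k+1}, so:

  H_0: rank C_0 − rank ∂_1 = 6 − 5 = 1, and the invariant factors of ∂_1 are all 1, so H_0 ≅ Z.
  H_1: rank ker ∂_1 − rank ∂_2 = (12 − 5) − 6 = 1, and the invariant factors of ∂_2 are all 1, so H_1 ≅ Z.
  H_2: rank ker ∂_2 − rank ∂_3 = (6 − 6) − 0 = 0, and there is no ∂_3, so H_2 ≅ 0.

As a check, the Euler characteristic is 6 − 12 + 6 = 0, which agrees with 1 − 1 + 0 = 0.
(K is a triangulation of the cylinder S^1 x I.)

H_0 = Z,  H_1 = Z,  H_2 = 0.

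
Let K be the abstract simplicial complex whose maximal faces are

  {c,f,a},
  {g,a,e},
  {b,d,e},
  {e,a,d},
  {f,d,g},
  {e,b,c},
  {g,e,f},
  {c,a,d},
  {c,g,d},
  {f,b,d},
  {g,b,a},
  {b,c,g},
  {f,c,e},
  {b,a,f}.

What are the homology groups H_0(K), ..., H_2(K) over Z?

Order the vertices as a < b < c < d < e < f < g. Listing each simplex with vertices in this order, K has dimension 2 with simplices:

  0-simplices (7): a, b, c, d, e, f, g
  1-simplices (21): ab, ac, ad, ae, af, ag, bc, bd, be, bf, bg, cd, ce, cf, cg, de, df, dg, ef, eg, fg
  2-simplices (14): abf, abg, acd, acf, ade, aeg, bce, bcg, bde, bdf, cdg, cef, dfg, efg

giving chain groups C_0 ≅ Z^7, C_1 ≅ Z^21, C_2 ≅ Z^14.

Boundary ∂_1: C_1 → C_0 sends each edge [p,q] (with p < q) to q − p.
The 7×21 boundary matrix has rank 6 and Smith normal form diag(1,1,1,1,1,1).

The boundary map ∂_2: C_2 → C_1 maps a triangle to the signed sum of its edges. For instance
  ∂aeg = eg − ag + ae,
  ∂acd = cd − ad + ac.
The 21×14 boundary matrix has rank 13 and Smith normal form diag(1,1,1,1,1,1,1,1,1,1,1,1,1).

From H_k ≅ ker(∂_k) / im(∂_{k+1}) we obtain:

  H_0: rank C_0 − rank ∂_1 = 7 − 6 = 1, and the invariant factors of ∂_1 are all 1, so H_0 ≅ Z.
  H_1: rank ker ∂_1 − rank ∂_2 = (21 − 6) − 13 = 2, and the invariant factors of ∂_2 are all 1, so H_1 ≅ Z^2.
  H_2: rank ker ∂_2 − rank ∂_3 = (14 − 13) − 0 = 1, and there is no ∂_3, so H_2 ≅ Z.

(K is a triangulation of the torus T^2.)

H_0 = Z,  H_1 = Z^2,  H_2 = Z.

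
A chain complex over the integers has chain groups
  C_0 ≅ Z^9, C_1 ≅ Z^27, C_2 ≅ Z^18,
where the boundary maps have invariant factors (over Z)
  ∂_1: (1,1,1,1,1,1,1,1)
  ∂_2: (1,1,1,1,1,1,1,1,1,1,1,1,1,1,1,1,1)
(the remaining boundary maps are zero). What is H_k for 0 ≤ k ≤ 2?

H_0: b_0 = 9 − 0 − 8 = 1; torsion from ∂_1 factors > 1: none. So H_0 ≅ Z.
H_1: b_1 = 27 − 8 − 17 = 2; torsion from ∂_2 factors > 1: none. So H_1 ≅ Z^2.
H_2: b_2 = 18 − 17 − 0 = 1; torsion from ∂_3 factors > 1: none. So H_2 ≅ Z.

H_0 ≅ Z,  H_1 ≅ Z^2,  H_2 ≅ Z.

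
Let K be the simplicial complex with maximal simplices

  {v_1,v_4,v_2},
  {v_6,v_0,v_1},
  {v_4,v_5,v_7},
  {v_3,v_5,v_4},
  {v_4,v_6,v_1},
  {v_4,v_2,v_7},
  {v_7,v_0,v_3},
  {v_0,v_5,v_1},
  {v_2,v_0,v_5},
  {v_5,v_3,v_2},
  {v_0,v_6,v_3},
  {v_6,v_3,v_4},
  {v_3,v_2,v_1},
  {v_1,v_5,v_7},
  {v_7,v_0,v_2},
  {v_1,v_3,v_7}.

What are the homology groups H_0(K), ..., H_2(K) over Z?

H_0 ≅ Z,  H_1 ≅ Z^2,  H_2 ≅ Z.

We work with the vertex ordering v_0 < v_1 < v_2 < v_3 < v_4 < v_5 < v_6 < v_7. The simplices of K, each written with vertices in increasing order, are:

  0-simplices (8): [v_0], [v_1], [v_2], [v_3], [v_4], [v_5], [v_6], [v_7]
  1-simplices (24): (24 of them)
  2-simplices (16): (16 of them)

Hence C_0 ≅ Z^8, C_1 ≅ Z^24, C_2 ≅ Z^16.

∂_1: C_1 → C_0 is given by ∂[p,q] = [q] − [p].
The 8×24 boundary matrix has rank 7 and Smith normal form diag(1,1,1,1,1,1,1).

∂_2: C_2 → C_1 acts by ∂[p,q,r] = [q,r] − [p,r] + [p,q]. For instance
  ∂[v_0,v_2,v_7] = [v_2,v_7] − [v_0,v_7] + [v_0,v_2],
  ∂[v_2,v_3,v_5] = [v_3,v_5] − [v_2,v_5] + [v_2,v_3].
As a 24×16 matrix over Z this has rank 15, with invariant factors (1,1,1,1,1,1,1,1,1,1,1,1,1,1,1).

From H_k ≅ ker(∂_k) / im(∂_{k+1}) we obtain:

  H_0: rank C_0 − rank ∂_1 = 8 − 7 = 1, and the invariant factors of ∂_1 are all 1, so H_0 = Z.
  H_1: rank ker ∂_1 − rank ∂_2 = (24 − 7) − 15 = 2, and the invariant factors of ∂_2 are all 1, so H_1 = Z^2.
  H_2: rank ker ∂_2 − rank ∂_3 = (16 − 15) − 0 = 1, and there is no ∂_3, so H_2 = Z.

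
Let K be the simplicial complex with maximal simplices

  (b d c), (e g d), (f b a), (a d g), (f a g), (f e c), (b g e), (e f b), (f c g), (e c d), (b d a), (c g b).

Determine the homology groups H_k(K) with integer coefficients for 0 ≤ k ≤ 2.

We work with the vertex ordering a < b < c < d < e < f < g. The simplices of K, each written with vertices in increasing order, are:

  0-simplices (7): a, b, c, d, e, f, g
  1-simplices (18): ab, ad, af, ag, bc, bd, be, bf, bg, cd, ce, cf, cg, de, dg, ef, eg, fg
  2-simplices (12): abd, abf, adg, afg, bcd, bcg, bef, beg, cde, cef, cfg, deg

Hence C_0 ≅ Z^7, C_1 ≅ Z^18, C_2 ≅ Z^12.

Boundary ∂_1: C_1 → C_0 is given by ∂[p,q] = [q] − [p]. For instance
  ∂fg = g − f.
This gives a 7×18 integer matrix of rank 6; reducing to Smith normal form yields diagonal entries (1,1,1,1,1,1).

Boundary ∂_2: C_2 → C_1 sends each 2-simplex [p,q,r] to [q,r] − [p,r] + [p,q]. For instance
  ∂beg = eg − bg + be,
  ∂bcg = cg − bg + bc.
This gives a 18×12 integer matrix of rank 12; reducing to Smith normal form yields diagonal entries (1,1,1,1,1,1,1,1,1,1,1,2).

From H_k ≅ ker(∂_k) / im(∂_{k+1}) we obtain:

  H_0: rank C_0 − rank ∂_1 = 7 − 6 = 1, and the invariant factors of ∂_1 are all 1, so H_0 ≅ Z.
  H_1: rank ker ∂_1 − rank ∂_2 = (18 − 6) − 12 = 0, and ∂_2 has invariant factor 2 > 1, so H_1 ≅ Z/2.
  H_2: rank ker ∂_2 − rank ∂_3 = (12 − 12) − 0 = 0, and there is no ∂_3, so H_2 ≅ 0.

As a check, the Euler characteristic is 7 − 18 + 12 = 1, which agrees with 1 − 0 + 0 = 1.

H_0 = Z,  H_1 = Z/2,  H_2 = 0.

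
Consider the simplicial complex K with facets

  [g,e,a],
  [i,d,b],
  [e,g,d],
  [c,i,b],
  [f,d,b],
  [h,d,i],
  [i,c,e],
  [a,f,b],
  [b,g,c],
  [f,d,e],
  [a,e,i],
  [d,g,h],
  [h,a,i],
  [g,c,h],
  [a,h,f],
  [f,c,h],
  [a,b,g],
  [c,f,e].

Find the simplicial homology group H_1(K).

We work with the vertex ordering a < b < c < d < e < f < g < h < i. The simplices of K, each written with vertices in increasing order, are:

  0-simplices (9): a, b, c, d, e, f, g, h, i
  1-simplices (27): ab, ae, af, ag, ah, ai, bc, bd, bf, bg, bi, ce, cf, cg, ch, ci, de, df, dg, dh, di, ef, eg, ei, fh, gh, hi
  2-simplices (18): abf, abg, aeg, aei, afh, ahi, bcg, bci, bdf, bdi, cef, cei, cfh, cgh, def, deg, dgh, dhi

so the chain groups are C_0 ≅ Z^9, C_1 ≅ Z^27, C_2 ≅ Z^18.

The boundary map ∂_1: C_1 → C_0 sends each edge [p,q] (with p < q) to q − p. For instance
  ∂eg = g − e.
This gives a 9×27 integer matrix of rank 8; reducing to Smith normal form yields diagonal entries (1,1,1,1,1,1,1,1).

∂_2: C_2 → C_1 sends each 2-simplex [p,q,r] to [q,r] − [p,r] + [p,q]. For instance
  ∂abf = bf − af + ab,
  ∂bci = ci − bi + bc.
The resulting 27×18 matrix has rank 17, and its Smith normal form has invariant factors (1,1,1,1,1,1,1,1,1,1,1,1,1,1,1,1,1).

Now H_k = ker ∂_k / im ∂_{k+1}, so:

  H_1: rank ker ∂_1 − rank ∂_2 = (27 − 8) − 17 = 2, and the invariant factors of ∂_2 are all 1, so H_1 ≅ Z^2.

H_1 ≅ Z^2.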